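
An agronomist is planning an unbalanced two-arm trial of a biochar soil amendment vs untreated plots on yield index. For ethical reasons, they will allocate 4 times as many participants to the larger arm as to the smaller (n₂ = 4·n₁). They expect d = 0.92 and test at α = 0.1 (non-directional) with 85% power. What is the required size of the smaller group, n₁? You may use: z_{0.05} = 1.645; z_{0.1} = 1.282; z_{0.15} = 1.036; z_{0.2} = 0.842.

n₁ = 11

With allocation ratio k = n₂/n₁ = 4, Var(x̄₁−x̄₂) = σ²(1/n₁ + 1/(k·n₁)) = σ²·(k+1)/(k·n₁).
So n₁ = (1 + 1/k)·((z_{α/2} + z_β)/d)² = 1.250 × (2.681/0.92)².
n₁ = 1.250 × 8.49 = 10.6.
Round up: n₁ = 11, giving n₂ = 4 × 11 = 44.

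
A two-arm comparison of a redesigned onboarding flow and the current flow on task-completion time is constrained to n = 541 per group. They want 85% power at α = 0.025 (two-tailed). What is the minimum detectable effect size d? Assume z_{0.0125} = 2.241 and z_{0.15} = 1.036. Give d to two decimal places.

d_min ≈ 0.20

For two independent groups of n = 541 each: d_min = (z_{α/2} + z_β)·√(2/n).
z-sum = 2.241 + 1.036 = 3.277.
d_min = 3.277 × √(2/541) = 3.277 × 0.0608 = 0.199.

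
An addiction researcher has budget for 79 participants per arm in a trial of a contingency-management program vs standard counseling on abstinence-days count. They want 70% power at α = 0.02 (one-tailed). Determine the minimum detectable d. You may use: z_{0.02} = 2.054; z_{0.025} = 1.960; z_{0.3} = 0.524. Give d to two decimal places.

For two independent groups of n = 79 each: d_min = (z_{α} + z_β)·√(2/n).
z-sum = 2.054 + 0.524 = 2.578.
d_min = 2.578 × √(2/79) = 2.578 × 0.1591 = 0.410.

d_min ≈ 0.41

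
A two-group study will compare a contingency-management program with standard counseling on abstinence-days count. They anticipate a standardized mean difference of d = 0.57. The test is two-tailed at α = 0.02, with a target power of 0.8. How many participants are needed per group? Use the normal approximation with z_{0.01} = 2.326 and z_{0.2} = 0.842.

For two independent groups with equal n: n = 2·((z_{α/2} + z_β) / d)².
z_{α/2} + z_β = 2.326 + 0.842 = 3.168.
n = 2 × (3.168 / 0.57)² = 2 × 5.558² = 2 × 30.89 = 61.8.
Round up to the next whole participant.

n = 62 per group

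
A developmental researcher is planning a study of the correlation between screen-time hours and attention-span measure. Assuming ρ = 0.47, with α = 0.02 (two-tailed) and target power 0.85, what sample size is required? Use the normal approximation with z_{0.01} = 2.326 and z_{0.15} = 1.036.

n = 47

Fisher's z: C = ½·ln((1+r)/(1−r)) = ½·ln(2.7736) = 0.5101.
n = ((z_{α/2} + z_β)/C)² + 3.
(2.326 + 1.036) / 0.5101 = 3.362 / 0.5101 = 6.591.
n = 6.591² + 3 = 43.44 + 3 = 46.4.
Round up.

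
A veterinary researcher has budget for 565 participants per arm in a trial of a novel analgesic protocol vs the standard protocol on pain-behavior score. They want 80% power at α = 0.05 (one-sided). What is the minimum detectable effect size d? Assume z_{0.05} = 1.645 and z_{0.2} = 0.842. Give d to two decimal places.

d_min ≈ 0.15

For two independent groups of n = 565 each: d_min = (z_{α} + z_β)·√(2/n).
z-sum = 1.645 + 0.842 = 2.487.
d_min = 2.487 × √(2/565) = 2.487 × 0.0595 = 0.148.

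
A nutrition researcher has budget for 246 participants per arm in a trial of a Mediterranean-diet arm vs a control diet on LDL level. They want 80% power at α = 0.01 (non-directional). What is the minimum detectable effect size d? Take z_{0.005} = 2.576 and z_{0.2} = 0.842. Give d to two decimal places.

For two independent groups of n = 246 each: d_min = (z_{α/2} + z_β)·√(2/n).
z-sum = 2.576 + 0.842 = 3.418.
d_min = 3.418 × √(2/246) = 3.418 × 0.0902 = 0.308.

d_min ≈ 0.31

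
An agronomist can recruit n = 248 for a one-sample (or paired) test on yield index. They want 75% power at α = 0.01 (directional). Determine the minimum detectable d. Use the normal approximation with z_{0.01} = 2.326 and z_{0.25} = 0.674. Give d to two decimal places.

d_min ≈ 0.19

For a single sample (or paired design) of n = 248: d_min = (z_{α} + z_β)/√n.
z-sum = 2.326 + 0.674 = 3.000.
d_min = 3.000 / √248 = 3.000 / 15.748 = 0.191.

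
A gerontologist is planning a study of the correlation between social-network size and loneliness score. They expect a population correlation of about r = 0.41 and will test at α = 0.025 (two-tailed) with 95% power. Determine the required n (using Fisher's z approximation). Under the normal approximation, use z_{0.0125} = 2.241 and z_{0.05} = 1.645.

n = 83

Fisher's z: C = ½·ln((1+r)/(1−r)) = ½·ln(2.3898) = 0.4356.
n = ((z_{α/2} + z_β)/C)² + 3.
(2.241 + 1.645) / 0.4356 = 3.886 / 0.4356 = 8.921.
n = 8.921² + 3 = 79.58 + 3 = 82.6.
Round up.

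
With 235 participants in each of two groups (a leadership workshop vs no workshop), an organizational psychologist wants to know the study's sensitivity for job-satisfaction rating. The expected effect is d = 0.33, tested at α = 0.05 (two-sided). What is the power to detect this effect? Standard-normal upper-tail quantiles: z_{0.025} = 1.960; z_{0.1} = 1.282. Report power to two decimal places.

power ≈ 0.95

For two equal groups, power = Φ(d·√(n/2) − z_{α/2}).
d·√(n/2) = 0.33 × √(235/2) = 0.33 × 10.840 = 3.577.
z_β = 3.577 − 1.960 = 1.617.
Power = Φ(1.617) = 0.947.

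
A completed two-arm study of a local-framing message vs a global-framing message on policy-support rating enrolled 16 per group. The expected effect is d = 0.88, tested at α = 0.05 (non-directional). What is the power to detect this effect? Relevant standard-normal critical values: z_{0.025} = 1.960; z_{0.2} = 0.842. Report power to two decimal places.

For two equal groups, power = Φ(d·√(n/2) − z_{α/2}).
d·√(n/2) = 0.88 × √(16/2) = 0.88 × 2.828 = 2.489.
z_β = 2.489 − 1.960 = 0.529.
Power = Φ(0.529) = 0.702.

power ≈ 0.70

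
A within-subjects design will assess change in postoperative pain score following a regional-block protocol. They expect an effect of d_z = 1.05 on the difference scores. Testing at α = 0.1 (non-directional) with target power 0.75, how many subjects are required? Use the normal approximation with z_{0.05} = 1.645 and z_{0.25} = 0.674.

n = 5 pairs

For a paired (one-sample on differences) test: n = ((z_{α/2} + z_β) / d)².
z_{α/2} + z_β = 1.645 + 0.674 = 2.319.
n = (2.319 / 1.05)² = 2.209² = 4.88.
Round up.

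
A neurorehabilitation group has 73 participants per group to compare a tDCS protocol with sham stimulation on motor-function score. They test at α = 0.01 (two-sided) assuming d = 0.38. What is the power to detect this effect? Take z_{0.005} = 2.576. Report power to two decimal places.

power ≈ 0.39

For two equal groups, power = Φ(d·√(n/2) − z_{α/2}).
d·√(n/2) = 0.38 × √(73/2) = 0.38 × 6.042 = 2.296.
z_β = 2.296 − 2.576 = -0.280.
Power = Φ(-0.280) = 0.390.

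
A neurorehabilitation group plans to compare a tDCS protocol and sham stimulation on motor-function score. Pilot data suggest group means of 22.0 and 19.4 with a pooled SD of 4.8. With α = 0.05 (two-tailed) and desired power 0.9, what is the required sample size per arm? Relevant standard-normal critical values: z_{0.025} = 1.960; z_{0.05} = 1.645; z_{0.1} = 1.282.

Cohen's d = |M₁ − M₂| / SD_pooled = |22.0 − 19.4| / 4.8 = 2.6 / 4.8 = 0.542.
For two independent groups with equal n: n = 2·((z_{α/2} + z_β) / d)².
z_{α/2} + z_β = 1.960 + 1.282 = 3.242.
n = 2 × (3.242 / 0.542)² = 2 × 5.982² = 2 × 35.78 = 71.6.
Round up to the next whole participant.

n = 72 per group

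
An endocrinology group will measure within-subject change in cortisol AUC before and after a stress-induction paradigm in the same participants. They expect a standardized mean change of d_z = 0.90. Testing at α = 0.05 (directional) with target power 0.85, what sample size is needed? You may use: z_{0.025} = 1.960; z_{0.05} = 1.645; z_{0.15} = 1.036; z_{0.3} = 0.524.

For a paired (one-sample on differences) test: n = ((z_{α} + z_β) / d)².
z_{α} + z_β = 1.645 + 1.036 = 2.681.
n = (2.681 / 0.90)² = 2.979² = 8.87.
Round up.

n = 9 pairs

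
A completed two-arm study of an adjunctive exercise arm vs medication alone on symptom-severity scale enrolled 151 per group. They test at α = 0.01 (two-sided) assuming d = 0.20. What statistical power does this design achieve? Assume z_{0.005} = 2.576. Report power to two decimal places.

For two equal groups, power = Φ(d·√(n/2) − z_{α/2}).
d·√(n/2) = 0.20 × √(151/2) = 0.20 × 8.689 = 1.738.
z_β = 1.738 − 2.576 = -0.838.
Power = Φ(-0.838) = 0.201.

power ≈ 0.20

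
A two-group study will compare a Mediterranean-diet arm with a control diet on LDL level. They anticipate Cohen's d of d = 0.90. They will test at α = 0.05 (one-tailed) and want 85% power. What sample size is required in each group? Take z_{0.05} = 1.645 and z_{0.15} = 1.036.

For two independent groups with equal n: n = 2·((z_{α} + z_β) / d)².
z_{α} + z_β = 1.645 + 1.036 = 2.681.
n = 2 × (2.681 / 0.90)² = 2 × 2.979² = 2 × 8.87 = 17.7.
Round up to the next whole participant.

n = 18 per group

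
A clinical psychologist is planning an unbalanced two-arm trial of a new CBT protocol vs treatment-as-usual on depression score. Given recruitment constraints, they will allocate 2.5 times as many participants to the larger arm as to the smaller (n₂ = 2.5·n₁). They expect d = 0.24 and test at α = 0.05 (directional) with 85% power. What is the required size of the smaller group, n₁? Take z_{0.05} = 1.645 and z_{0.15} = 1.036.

With allocation ratio k = n₂/n₁ = 2.5, Var(x̄₁−x̄₂) = σ²(1/n₁ + 1/(k·n₁)) = σ²·(k+1)/(k·n₁).
So n₁ = (1 + 1/k)·((z_{α} + z_β)/d)² = 1.400 × (2.681/0.24)².
n₁ = 1.400 × 124.79 = 174.7.
Round up: n₁ = 175, giving n₂ = ⌈2.5 × 175⌉ = ⌈437.5⌉ = 438.

n₁ = 175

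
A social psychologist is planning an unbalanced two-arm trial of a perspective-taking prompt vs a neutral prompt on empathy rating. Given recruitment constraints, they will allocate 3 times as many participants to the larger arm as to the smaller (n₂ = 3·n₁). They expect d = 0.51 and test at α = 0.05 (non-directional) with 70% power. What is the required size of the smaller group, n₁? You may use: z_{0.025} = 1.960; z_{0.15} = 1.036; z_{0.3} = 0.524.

n₁ = 32

With allocation ratio k = n₂/n₁ = 3, Var(x̄₁−x̄₂) = σ²(1/n₁ + 1/(k·n₁)) = σ²·(k+1)/(k·n₁).
So n₁ = (1 + 1/k)·((z_{α/2} + z_β)/d)² = 1.333 × (2.484/0.51)².
n₁ = 1.333 × 23.72 = 31.6.
Round up: n₁ = 32, giving n₂ = 3 × 32 = 96.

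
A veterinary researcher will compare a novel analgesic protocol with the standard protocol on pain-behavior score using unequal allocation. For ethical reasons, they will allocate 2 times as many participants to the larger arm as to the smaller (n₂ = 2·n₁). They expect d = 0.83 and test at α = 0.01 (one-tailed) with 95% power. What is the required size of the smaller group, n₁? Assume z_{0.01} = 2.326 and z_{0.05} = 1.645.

With allocation ratio k = n₂/n₁ = 2, Var(x̄₁−x̄₂) = σ²(1/n₁ + 1/(k·n₁)) = σ²·(k+1)/(k·n₁).
So n₁ = (1 + 1/k)·((z_{α} + z_β)/d)² = 1.500 × (3.971/0.83)².
n₁ = 1.500 × 22.89 = 34.3.
Round up: n₁ = 35, giving n₂ = 2 × 35 = 70.

n₁ = 35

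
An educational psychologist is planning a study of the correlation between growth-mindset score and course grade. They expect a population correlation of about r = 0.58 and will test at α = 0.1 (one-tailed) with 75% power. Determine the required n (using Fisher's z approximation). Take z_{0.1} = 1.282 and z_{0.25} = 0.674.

n = 12

Fisher's z: C = ½·ln((1+r)/(1−r)) = ½·ln(3.7619) = 0.6625.
n = ((z_{α} + z_β)/C)² + 3.
(1.282 + 0.674) / 0.6625 = 1.956 / 0.6625 = 2.952.
n = 2.952² + 3 = 8.72 + 3 = 11.7.
Round up.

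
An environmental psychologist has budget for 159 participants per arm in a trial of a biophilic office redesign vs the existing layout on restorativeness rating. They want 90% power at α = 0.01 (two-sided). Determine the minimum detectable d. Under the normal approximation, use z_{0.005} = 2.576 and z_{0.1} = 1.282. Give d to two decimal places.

d_min ≈ 0.43

For two independent groups of n = 159 each: d_min = (z_{α/2} + z_β)·√(2/n).
z-sum = 2.576 + 1.282 = 3.858.
d_min = 3.858 × √(2/159) = 3.858 × 0.1122 = 0.433.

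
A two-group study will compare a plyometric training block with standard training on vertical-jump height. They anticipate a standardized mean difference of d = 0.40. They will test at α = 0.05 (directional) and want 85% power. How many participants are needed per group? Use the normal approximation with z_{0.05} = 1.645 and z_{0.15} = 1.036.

For two independent groups with equal n: n = 2·((z_{α} + z_β) / d)².
z_{α} + z_β = 1.645 + 1.036 = 2.681.
n = 2 × (2.681 / 0.40)² = 2 × 6.702² = 2 × 44.92 = 89.8.
Round up to the next whole participant.

n = 90 per group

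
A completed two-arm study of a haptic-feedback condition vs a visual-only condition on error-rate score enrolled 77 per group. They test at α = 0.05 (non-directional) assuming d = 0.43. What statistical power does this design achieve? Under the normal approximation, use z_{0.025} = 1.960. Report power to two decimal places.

For two equal groups, power = Φ(d·√(n/2) − z_{α/2}).
d·√(n/2) = 0.43 × √(77/2) = 0.43 × 6.205 = 2.668.
z_β = 2.668 − 1.960 = 0.708.
Power = Φ(0.708) = 0.761.

power ≈ 0.76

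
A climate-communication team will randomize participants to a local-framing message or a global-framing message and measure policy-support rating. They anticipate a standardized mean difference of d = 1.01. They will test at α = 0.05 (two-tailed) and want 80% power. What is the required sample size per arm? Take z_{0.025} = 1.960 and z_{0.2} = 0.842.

n = 16 per group

For two independent groups with equal n: n = 2·((z_{α/2} + z_β) / d)².
z_{α/2} + z_β = 1.960 + 0.842 = 2.802.
n = 2 × (2.802 / 1.01)² = 2 × 2.774² = 2 × 7.70 = 15.4.
Round up to the next whole participant.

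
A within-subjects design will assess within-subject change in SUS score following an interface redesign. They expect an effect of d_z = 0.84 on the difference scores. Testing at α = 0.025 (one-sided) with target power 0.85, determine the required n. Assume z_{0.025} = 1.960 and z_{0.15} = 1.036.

n = 13 pairs

For a paired (one-sample on differences) test: n = ((z_{α} + z_β) / d)².
z_{α} + z_β = 1.960 + 1.036 = 2.996.
n = (2.996 / 0.84)² = 3.567² = 12.72.
Round up.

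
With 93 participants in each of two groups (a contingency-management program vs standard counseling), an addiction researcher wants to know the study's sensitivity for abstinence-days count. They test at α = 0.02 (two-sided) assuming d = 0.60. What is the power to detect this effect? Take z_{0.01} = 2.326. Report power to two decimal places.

power ≈ 0.96

For two equal groups, power = Φ(d·√(n/2) − z_{α/2}).
d·√(n/2) = 0.60 × √(93/2) = 0.60 × 6.819 = 4.091.
z_β = 4.091 − 2.326 = 1.765.
Power = Φ(1.765) = 0.961.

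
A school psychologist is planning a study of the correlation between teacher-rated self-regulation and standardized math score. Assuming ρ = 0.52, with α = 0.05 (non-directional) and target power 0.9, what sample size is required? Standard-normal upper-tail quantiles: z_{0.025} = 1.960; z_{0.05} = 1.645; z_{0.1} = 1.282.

Fisher's z: C = ½·ln((1+r)/(1−r)) = ½·ln(3.1667) = 0.5763.
n = ((z_{α/2} + z_β)/C)² + 3.
(1.960 + 1.282) / 0.5763 = 3.242 / 0.5763 = 5.626.
n = 5.626² + 3 = 31.65 + 3 = 34.6.
Round up.

n = 35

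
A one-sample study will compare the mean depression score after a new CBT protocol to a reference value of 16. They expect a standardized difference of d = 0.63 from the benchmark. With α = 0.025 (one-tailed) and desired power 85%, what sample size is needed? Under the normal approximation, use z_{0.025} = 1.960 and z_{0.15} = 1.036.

For a one-sample test: n = ((z_{α} + z_β) / d)².
z_{α} + z_β = 1.960 + 1.036 = 2.996.
n = (2.996 / 0.63)² = 4.756² = 22.62.
Round up.

n = 23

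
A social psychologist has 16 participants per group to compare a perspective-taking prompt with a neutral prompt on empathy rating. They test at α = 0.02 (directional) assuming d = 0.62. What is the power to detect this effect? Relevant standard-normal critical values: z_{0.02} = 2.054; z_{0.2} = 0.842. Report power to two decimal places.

power ≈ 0.38

For two equal groups, power = Φ(d·√(n/2) − z_{α}).
d·√(n/2) = 0.62 × √(16/2) = 0.62 × 2.828 = 1.754.
z_β = 1.754 − 2.054 = -0.300.
Power = Φ(-0.300) = 0.382.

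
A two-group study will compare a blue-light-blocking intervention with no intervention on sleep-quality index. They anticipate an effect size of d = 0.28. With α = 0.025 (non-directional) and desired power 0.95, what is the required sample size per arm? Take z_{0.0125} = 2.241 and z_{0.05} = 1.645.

For two independent groups with equal n: n = 2·((z_{α/2} + z_β) / d)².
z_{α/2} + z_β = 2.241 + 1.645 = 3.886.
n = 2 × (3.886 / 0.28)² = 2 × 13.879² = 2 × 192.61 = 385.2.
Round up to the next whole participant.

n = 386 per group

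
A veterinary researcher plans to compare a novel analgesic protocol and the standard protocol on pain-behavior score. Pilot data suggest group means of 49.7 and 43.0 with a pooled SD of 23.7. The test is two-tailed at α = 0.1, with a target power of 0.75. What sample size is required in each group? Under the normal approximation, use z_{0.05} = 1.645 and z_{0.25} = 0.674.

Cohen's d = |M₁ − M₂| / SD_pooled = |49.7 − 43.0| / 23.7 = 6.7 / 23.7 = 0.283.
For two independent groups with equal n: n = 2·((z_{α/2} + z_β) / d)².
z_{α/2} + z_β = 1.645 + 0.674 = 2.319.
n = 2 × (2.319 / 0.283)² = 2 × 8.194² = 2 × 67.15 = 134.3.
Round up to the next whole participant.

n = 135 per group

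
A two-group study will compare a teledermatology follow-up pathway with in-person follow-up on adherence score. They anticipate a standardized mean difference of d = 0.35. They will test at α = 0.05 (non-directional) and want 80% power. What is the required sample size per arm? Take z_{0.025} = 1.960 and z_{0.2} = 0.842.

For two independent groups with equal n: n = 2·((z_{α/2} + z_β) / d)².
z_{α/2} + z_β = 1.960 + 0.842 = 2.802.
n = 2 × (2.802 / 0.35)² = 2 × 8.006² = 2 × 64.09 = 128.2.
Round up to the next whole participant.

n = 129 per group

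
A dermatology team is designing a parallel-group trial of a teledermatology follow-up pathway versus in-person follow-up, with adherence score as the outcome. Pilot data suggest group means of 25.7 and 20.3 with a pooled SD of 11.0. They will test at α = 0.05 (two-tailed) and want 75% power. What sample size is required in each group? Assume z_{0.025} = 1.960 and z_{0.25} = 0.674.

n = 58 per group

Cohen's d = |M₁ − M₂| / SD_pooled = |25.7 − 20.3| / 11.0 = 5.4 / 11.0 = 0.491.
For two independent groups with equal n: n = 2·((z_{α/2} + z_β) / d)².
z_{α/2} + z_β = 1.960 + 0.674 = 2.634.
n = 2 × (2.634 / 0.491)² = 2 × 5.365² = 2 × 28.78 = 57.6.
Round up to the next whole participant.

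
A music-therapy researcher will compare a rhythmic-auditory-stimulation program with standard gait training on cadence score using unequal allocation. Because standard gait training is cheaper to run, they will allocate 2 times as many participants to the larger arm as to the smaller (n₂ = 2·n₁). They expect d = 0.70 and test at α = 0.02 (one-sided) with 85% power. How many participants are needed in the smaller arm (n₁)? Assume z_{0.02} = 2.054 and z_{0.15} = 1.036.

With allocation ratio k = n₂/n₁ = 2, Var(x̄₁−x̄₂) = σ²(1/n₁ + 1/(k·n₁)) = σ²·(k+1)/(k·n₁).
So n₁ = (1 + 1/k)·((z_{α} + z_β)/d)² = 1.500 × (3.090/0.70)².
n₁ = 1.500 × 19.49 = 29.2.
Round up: n₁ = 30, giving n₂ = 2 × 30 = 60.

n₁ = 30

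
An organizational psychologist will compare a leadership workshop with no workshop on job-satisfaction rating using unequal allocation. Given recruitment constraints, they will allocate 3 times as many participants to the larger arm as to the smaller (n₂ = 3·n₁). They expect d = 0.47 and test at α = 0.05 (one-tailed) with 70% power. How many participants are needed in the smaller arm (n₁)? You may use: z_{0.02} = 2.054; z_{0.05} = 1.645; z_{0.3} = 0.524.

With allocation ratio k = n₂/n₁ = 3, Var(x̄₁−x̄₂) = σ²(1/n₁ + 1/(k·n₁)) = σ²·(k+1)/(k·n₁).
So n₁ = (1 + 1/k)·((z_{α} + z_β)/d)² = 1.333 × (2.169/0.47)².
n₁ = 1.333 × 21.30 = 28.4.
Round up: n₁ = 29, giving n₂ = 3 × 29 = 87.

n₁ = 29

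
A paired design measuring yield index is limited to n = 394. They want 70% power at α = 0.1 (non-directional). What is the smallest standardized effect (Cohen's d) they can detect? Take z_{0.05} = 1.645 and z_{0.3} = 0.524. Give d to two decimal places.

For a single sample (or paired design) of n = 394: d_min = (z_{α/2} + z_β)/√n.
z-sum = 1.645 + 0.524 = 2.169.
d_min = 2.169 / √394 = 2.169 / 19.849 = 0.109.

d_min ≈ 0.11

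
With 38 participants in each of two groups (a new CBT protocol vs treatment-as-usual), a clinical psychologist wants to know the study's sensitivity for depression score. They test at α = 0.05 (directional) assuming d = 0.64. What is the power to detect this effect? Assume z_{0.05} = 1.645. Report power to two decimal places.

power ≈ 0.87

For two equal groups, power = Φ(d·√(n/2) − z_{α}).
d·√(n/2) = 0.64 × √(38/2) = 0.64 × 4.359 = 2.790.
z_β = 2.790 − 1.645 = 1.145.
Power = Φ(1.145) = 0.874.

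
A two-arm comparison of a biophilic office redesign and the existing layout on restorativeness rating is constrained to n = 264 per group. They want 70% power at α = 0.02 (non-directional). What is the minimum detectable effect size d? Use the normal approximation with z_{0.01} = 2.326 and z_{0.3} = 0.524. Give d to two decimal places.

For two independent groups of n = 264 each: d_min = (z_{α/2} + z_β)·√(2/n).
z-sum = 2.326 + 0.524 = 2.850.
d_min = 2.850 × √(2/264) = 2.850 × 0.0870 = 0.248.

d_min ≈ 0.25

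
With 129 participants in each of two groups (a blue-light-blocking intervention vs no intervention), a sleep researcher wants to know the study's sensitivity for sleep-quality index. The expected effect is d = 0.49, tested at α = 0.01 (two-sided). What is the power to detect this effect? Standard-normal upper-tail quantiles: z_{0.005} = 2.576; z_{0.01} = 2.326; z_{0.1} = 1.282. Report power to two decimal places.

For two equal groups, power = Φ(d·√(n/2) − z_{α/2}).
d·√(n/2) = 0.49 × √(129/2) = 0.49 × 8.031 = 3.935.
z_β = 3.935 − 2.576 = 1.359.
Power = Φ(1.359) = 0.913.

power ≈ 0.91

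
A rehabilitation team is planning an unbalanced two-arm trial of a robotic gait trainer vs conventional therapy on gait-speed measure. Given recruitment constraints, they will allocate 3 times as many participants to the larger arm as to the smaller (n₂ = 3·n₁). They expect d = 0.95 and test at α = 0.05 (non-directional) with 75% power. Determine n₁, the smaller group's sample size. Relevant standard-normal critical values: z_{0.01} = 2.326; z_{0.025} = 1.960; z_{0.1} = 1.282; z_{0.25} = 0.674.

With allocation ratio k = n₂/n₁ = 3, Var(x̄₁−x̄₂) = σ²(1/n₁ + 1/(k·n₁)) = σ²·(k+1)/(k·n₁).
So n₁ = (1 + 1/k)·((z_{α/2} + z_β)/d)² = 1.333 × (2.634/0.95)².
n₁ = 1.333 × 7.69 = 10.2.
Round up: n₁ = 11, giving n₂ = 3 × 11 = 33.

n₁ = 11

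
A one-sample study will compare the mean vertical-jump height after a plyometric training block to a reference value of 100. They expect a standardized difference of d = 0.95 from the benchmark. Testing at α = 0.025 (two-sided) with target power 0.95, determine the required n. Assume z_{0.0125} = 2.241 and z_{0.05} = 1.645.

For a one-sample test: n = ((z_{α/2} + z_β) / d)².
z_{α/2} + z_β = 2.241 + 1.645 = 3.886.
n = (3.886 / 0.95)² = 4.091² = 16.73.
Round up.

n = 17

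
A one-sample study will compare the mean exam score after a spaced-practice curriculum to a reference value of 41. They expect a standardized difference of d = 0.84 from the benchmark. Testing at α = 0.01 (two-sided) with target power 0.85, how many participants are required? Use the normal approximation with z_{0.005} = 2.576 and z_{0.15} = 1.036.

n = 19

For a one-sample test: n = ((z_{α/2} + z_β) / d)².
z_{α/2} + z_β = 2.576 + 1.036 = 3.612.
n = (3.612 / 0.84)² = 4.300² = 18.49.
Round up.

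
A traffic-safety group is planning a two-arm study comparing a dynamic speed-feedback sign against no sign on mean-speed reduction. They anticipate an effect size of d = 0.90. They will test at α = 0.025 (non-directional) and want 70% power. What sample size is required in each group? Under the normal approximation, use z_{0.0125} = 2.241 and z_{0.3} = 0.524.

n = 19 per group

For two independent groups with equal n: n = 2·((z_{α/2} + z_β) / d)².
z_{α/2} + z_β = 2.241 + 0.524 = 2.765.
n = 2 × (2.765 / 0.90)² = 2 × 3.072² = 2 × 9.44 = 18.9.
Round up to the next whole participant.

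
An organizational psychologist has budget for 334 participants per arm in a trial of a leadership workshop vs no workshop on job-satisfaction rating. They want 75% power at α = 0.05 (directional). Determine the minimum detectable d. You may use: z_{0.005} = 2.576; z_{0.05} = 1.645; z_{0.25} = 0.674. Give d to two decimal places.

d_min ≈ 0.18

For two independent groups of n = 334 each: d_min = (z_{α} + z_β)·√(2/n).
z-sum = 1.645 + 0.674 = 2.319.
d_min = 2.319 × √(2/334) = 2.319 × 0.0774 = 0.179.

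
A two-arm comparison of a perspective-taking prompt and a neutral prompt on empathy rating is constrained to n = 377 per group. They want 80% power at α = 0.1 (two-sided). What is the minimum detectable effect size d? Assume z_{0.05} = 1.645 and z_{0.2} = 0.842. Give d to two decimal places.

For two independent groups of n = 377 each: d_min = (z_{α/2} + z_β)·√(2/n).
z-sum = 1.645 + 0.842 = 2.487.
d_min = 2.487 × √(2/377) = 2.487 × 0.0728 = 0.181.

d_min ≈ 0.18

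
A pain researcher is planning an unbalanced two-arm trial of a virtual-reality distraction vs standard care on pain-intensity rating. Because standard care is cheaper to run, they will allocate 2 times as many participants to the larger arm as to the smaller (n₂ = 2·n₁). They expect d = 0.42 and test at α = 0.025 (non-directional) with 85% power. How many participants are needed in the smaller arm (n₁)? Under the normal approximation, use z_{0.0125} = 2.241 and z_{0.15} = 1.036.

With allocation ratio k = n₂/n₁ = 2, Var(x̄₁−x̄₂) = σ²(1/n₁ + 1/(k·n₁)) = σ²·(k+1)/(k·n₁).
So n₁ = (1 + 1/k)·((z_{α/2} + z_β)/d)² = 1.500 × (3.277/0.42)².
n₁ = 1.500 × 60.88 = 91.3.
Round up: n₁ = 92, giving n₂ = 2 × 92 = 184.

n₁ = 92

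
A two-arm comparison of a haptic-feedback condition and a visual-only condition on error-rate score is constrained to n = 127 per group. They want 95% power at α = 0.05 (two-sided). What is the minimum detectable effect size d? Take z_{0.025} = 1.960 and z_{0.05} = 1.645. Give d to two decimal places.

d_min ≈ 0.45

For two independent groups of n = 127 each: d_min = (z_{α/2} + z_β)·√(2/n).
z-sum = 1.960 + 1.645 = 3.605.
d_min = 3.605 × √(2/127) = 3.605 × 0.1255 = 0.452.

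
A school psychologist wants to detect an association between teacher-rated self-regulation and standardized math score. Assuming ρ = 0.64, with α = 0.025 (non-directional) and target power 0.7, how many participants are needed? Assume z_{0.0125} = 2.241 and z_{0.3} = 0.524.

n = 17

Fisher's z: C = ½·ln((1+r)/(1−r)) = ½·ln(4.5556) = 0.7582.
n = ((z_{α/2} + z_β)/C)² + 3.
(2.241 + 0.524) / 0.7582 = 2.765 / 0.7582 = 3.647.
n = 3.647² + 3 = 13.30 + 3 = 16.3.
Round up.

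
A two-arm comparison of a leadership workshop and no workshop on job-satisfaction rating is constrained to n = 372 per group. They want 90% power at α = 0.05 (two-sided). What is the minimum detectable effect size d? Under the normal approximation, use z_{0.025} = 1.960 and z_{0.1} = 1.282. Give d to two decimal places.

d_min ≈ 0.24

For two independent groups of n = 372 each: d_min = (z_{α/2} + z_β)·√(2/n).
z-sum = 1.960 + 1.282 = 3.242.
d_min = 3.242 × √(2/372) = 3.242 × 0.0733 = 0.238.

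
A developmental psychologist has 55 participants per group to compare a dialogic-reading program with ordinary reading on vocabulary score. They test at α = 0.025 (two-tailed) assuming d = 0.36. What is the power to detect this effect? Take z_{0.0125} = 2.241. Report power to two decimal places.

power ≈ 0.36

For two equal groups, power = Φ(d·√(n/2) − z_{α/2}).
d·√(n/2) = 0.36 × √(55/2) = 0.36 × 5.244 = 1.888.
z_β = 1.888 − 2.241 = -0.353.
Power = Φ(-0.353) = 0.362.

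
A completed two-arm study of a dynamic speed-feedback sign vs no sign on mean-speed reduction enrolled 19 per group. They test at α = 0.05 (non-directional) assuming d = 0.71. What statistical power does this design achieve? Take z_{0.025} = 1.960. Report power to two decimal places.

power ≈ 0.59

For two equal groups, power = Φ(d·√(n/2) − z_{α/2}).
d·√(n/2) = 0.71 × √(19/2) = 0.71 × 3.082 = 2.188.
z_β = 2.188 − 1.960 = 0.228.
Power = Φ(0.228) = 0.590.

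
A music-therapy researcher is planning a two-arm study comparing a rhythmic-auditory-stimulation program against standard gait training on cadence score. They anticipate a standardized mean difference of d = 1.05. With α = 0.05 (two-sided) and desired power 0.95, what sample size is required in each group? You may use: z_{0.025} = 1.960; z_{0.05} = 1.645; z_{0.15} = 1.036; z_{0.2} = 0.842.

For two independent groups with equal n: n = 2·((z_{α/2} + z_β) / d)².
z_{α/2} + z_β = 1.960 + 1.645 = 3.605.
n = 2 × (3.605 / 1.05)² = 2 × 3.433² = 2 × 11.79 = 23.6.
Round up to the next whole participant.

n = 24 per group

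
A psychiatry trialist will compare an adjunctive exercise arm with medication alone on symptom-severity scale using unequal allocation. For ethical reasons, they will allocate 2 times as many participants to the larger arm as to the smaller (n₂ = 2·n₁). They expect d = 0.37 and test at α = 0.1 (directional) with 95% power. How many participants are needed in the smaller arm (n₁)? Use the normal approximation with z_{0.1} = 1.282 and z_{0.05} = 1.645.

n₁ = 94

With allocation ratio k = n₂/n₁ = 2, Var(x̄₁−x̄₂) = σ²(1/n₁ + 1/(k·n₁)) = σ²·(k+1)/(k·n₁).
So n₁ = (1 + 1/k)·((z_{α} + z_β)/d)² = 1.500 × (2.927/0.37)².
n₁ = 1.500 × 62.58 = 93.9.
Round up: n₁ = 94, giving n₂ = 2 × 94 = 188.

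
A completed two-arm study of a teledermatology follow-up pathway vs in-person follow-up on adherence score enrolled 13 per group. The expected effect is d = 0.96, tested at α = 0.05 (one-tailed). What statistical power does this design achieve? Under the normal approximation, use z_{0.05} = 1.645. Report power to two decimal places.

For two equal groups, power = Φ(d·√(n/2) − z_{α}).
d·√(n/2) = 0.96 × √(13/2) = 0.96 × 2.550 = 2.448.
z_β = 2.448 − 1.645 = 0.803.
Power = Φ(0.803) = 0.789.

power ≈ 0.79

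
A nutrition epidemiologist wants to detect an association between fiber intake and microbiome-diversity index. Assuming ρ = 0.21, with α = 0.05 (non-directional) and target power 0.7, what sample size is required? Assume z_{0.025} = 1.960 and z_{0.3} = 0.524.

Fisher's z: C = ½·ln((1+r)/(1−r)) = ½·ln(1.5316) = 0.2132.
n = ((z_{α/2} + z_β)/C)² + 3.
(1.960 + 0.524) / 0.2132 = 2.484 / 0.2132 = 11.651.
n = 11.651² + 3 = 135.75 + 3 = 138.7.
Round up.

n = 139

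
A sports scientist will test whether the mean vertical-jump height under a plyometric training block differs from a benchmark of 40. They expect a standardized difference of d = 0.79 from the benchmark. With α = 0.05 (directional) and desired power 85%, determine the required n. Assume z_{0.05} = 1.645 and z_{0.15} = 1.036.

For a one-sample test: n = ((z_{α} + z_β) / d)².
z_{α} + z_β = 1.645 + 1.036 = 2.681.
n = (2.681 / 0.79)² = 3.394² = 11.52.
Round up.

n = 12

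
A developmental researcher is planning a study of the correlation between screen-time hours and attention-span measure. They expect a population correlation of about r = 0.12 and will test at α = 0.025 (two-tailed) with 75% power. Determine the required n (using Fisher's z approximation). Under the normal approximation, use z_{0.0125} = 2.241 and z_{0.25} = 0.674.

n = 588

Fisher's z: C = ½·ln((1+r)/(1−r)) = ½·ln(1.2727) = 0.1206.
n = ((z_{α/2} + z_β)/C)² + 3.
(2.241 + 0.674) / 0.1206 = 2.915 / 0.1206 = 24.171.
n = 24.171² + 3 = 584.23 + 3 = 587.2.
Round up.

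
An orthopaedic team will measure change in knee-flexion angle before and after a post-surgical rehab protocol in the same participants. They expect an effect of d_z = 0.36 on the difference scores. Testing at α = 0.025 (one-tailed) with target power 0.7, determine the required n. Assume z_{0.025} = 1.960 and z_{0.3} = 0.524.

n = 48 pairs

For a paired (one-sample on differences) test: n = ((z_{α} + z_β) / d)².
z_{α} + z_β = 1.960 + 0.524 = 2.484.
n = (2.484 / 0.36)² = 6.900² = 47.61.
Round up.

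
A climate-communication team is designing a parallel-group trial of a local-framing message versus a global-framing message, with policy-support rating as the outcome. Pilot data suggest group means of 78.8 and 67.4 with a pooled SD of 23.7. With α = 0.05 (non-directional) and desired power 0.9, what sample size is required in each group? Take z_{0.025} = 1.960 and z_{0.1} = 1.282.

Cohen's d = |M₁ − M₂| / SD_pooled = |78.8 − 67.4| / 23.7 = 11.4 / 23.7 = 0.481.
For two independent groups with equal n: n = 2·((z_{α/2} + z_β) / d)².
z_{α/2} + z_β = 1.960 + 1.282 = 3.242.
n = 2 × (3.242 / 0.481)² = 2 × 6.740² = 2 × 45.43 = 90.9.
Round up to the next whole participant.

n = 91 per group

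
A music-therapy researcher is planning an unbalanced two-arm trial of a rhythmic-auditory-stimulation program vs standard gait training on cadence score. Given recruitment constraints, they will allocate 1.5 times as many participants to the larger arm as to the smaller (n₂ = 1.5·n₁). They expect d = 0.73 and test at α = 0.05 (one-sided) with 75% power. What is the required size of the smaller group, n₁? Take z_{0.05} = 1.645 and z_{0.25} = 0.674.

n₁ = 17

With allocation ratio k = n₂/n₁ = 1.5, Var(x̄₁−x̄₂) = σ²(1/n₁ + 1/(k·n₁)) = σ²·(k+1)/(k·n₁).
So n₁ = (1 + 1/k)·((z_{α} + z_β)/d)² = 1.667 × (2.319/0.73)².
n₁ = 1.667 × 10.09 = 16.8.
Round up: n₁ = 17, giving n₂ = ⌈1.5 × 17⌉ = ⌈25.5⌉ = 26.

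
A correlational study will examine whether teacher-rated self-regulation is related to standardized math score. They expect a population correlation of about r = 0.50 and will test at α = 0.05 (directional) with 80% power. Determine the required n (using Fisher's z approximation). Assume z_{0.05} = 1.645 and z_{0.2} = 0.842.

Fisher's z: C = ½·ln((1+r)/(1−r)) = ½·ln(3.0000) = 0.5493.
n = ((z_{α} + z_β)/C)² + 3.
(1.645 + 0.842) / 0.5493 = 2.487 / 0.5493 = 4.528.
n = 4.528² + 3 = 20.50 + 3 = 23.5.
Round up.

n = 24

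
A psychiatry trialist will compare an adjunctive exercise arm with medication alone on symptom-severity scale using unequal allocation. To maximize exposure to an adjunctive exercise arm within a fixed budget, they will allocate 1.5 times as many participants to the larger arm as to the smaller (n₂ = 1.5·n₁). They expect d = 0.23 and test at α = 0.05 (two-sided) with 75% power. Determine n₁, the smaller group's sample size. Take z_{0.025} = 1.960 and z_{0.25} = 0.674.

n₁ = 219

With allocation ratio k = n₂/n₁ = 1.5, Var(x̄₁−x̄₂) = σ²(1/n₁ + 1/(k·n₁)) = σ²·(k+1)/(k·n₁).
So n₁ = (1 + 1/k)·((z_{α/2} + z_β)/d)² = 1.667 × (2.634/0.23)².
n₁ = 1.667 × 131.15 = 218.6.
Round up: n₁ = 219, giving n₂ = ⌈1.5 × 219⌉ = ⌈328.5⌉ = 329.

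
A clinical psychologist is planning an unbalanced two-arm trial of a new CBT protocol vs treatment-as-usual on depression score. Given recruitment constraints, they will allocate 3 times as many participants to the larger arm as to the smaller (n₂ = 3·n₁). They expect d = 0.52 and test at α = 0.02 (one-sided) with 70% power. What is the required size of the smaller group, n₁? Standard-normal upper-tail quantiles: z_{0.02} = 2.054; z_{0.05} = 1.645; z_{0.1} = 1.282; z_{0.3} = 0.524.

n₁ = 33

With allocation ratio k = n₂/n₁ = 3, Var(x̄₁−x̄₂) = σ²(1/n₁ + 1/(k·n₁)) = σ²·(k+1)/(k·n₁).
So n₁ = (1 + 1/k)·((z_{α} + z_β)/d)² = 1.333 × (2.578/0.52)².
n₁ = 1.333 × 24.58 = 32.8.
Round up: n₁ = 33, giving n₂ = 3 × 33 = 99.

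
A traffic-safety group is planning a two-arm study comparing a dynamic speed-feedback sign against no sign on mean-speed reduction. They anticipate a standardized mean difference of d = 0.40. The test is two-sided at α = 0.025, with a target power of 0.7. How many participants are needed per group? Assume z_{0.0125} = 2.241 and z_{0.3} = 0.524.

For two independent groups with equal n: n = 2·((z_{α/2} + z_β) / d)².
z_{α/2} + z_β = 2.241 + 0.524 = 2.765.
n = 2 × (2.765 / 0.40)² = 2 × 6.912² = 2 × 47.78 = 95.6.
Round up to the next whole participant.

n = 96 per group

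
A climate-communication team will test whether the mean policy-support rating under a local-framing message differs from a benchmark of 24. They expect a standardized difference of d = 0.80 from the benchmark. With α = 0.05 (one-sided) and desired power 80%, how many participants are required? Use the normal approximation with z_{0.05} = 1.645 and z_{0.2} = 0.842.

n = 10

For a one-sample test: n = ((z_{α} + z_β) / d)².
z_{α} + z_β = 1.645 + 0.842 = 2.487.
n = (2.487 / 0.80)² = 3.109² = 9.66.
Round up.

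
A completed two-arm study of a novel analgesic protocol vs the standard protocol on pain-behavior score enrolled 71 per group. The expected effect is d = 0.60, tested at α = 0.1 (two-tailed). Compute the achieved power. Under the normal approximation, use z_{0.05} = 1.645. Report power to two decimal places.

power ≈ 0.97

For two equal groups, power = Φ(d·√(n/2) − z_{α/2}).
d·√(n/2) = 0.60 × √(71/2) = 0.60 × 5.958 = 3.575.
z_β = 3.575 − 1.645 = 1.930.
Power = Φ(1.930) = 0.973.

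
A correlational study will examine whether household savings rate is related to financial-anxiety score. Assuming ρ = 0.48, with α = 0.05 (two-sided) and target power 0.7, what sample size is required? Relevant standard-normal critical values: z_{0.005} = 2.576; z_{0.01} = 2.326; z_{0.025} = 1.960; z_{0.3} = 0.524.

Fisher's z: C = ½·ln((1+r)/(1−r)) = ½·ln(2.8462) = 0.5230.
n = ((z_{α/2} + z_β)/C)² + 3.
(1.960 + 0.524) / 0.5230 = 2.484 / 0.5230 = 4.750.
n = 4.750² + 3 = 22.56 + 3 = 25.6.
Round up.

n = 26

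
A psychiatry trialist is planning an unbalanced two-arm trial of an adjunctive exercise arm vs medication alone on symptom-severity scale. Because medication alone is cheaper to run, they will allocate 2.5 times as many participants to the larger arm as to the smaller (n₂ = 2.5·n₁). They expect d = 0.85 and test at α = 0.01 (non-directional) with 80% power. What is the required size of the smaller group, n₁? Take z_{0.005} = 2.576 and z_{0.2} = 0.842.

n₁ = 23

With allocation ratio k = n₂/n₁ = 2.5, Var(x̄₁−x̄₂) = σ²(1/n₁ + 1/(k·n₁)) = σ²·(k+1)/(k·n₁).
So n₁ = (1 + 1/k)·((z_{α/2} + z_β)/d)² = 1.400 × (3.418/0.85)².
n₁ = 1.400 × 16.17 = 22.6.
Round up: n₁ = 23, giving n₂ = ⌈2.5 × 23⌉ = ⌈57.5⌉ = 58.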